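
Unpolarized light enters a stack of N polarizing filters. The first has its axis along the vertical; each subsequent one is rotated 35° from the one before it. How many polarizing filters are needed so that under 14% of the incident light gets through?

First polarizer halves the unpolarized light: factor 1/2.
Each further stage multiplies by cos²(35°) = 0.671.
After N polarizers: T = 0.5·0.671^(N−1). Require T < 0.14 ⇒ N−1 > ln(0.14/0.5)/ln(0.671) = 3.19, so N−1 ≥ 4 and N = 5.
Check: N=5 gives T = 0.1014 < 0.14; N=4 gives T = 0.1511.

N = 5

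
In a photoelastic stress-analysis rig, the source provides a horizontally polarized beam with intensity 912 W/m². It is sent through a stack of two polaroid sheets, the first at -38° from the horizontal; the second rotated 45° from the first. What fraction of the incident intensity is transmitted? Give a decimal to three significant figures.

I/I₀ ≈ 0.310

I₁ = 912 W/m² · cos²(38°) = 566.3 W/m².
I₂ = I₁ · cos²(45°) = 566.3 · 0.5 = 283.2 W/m².
Transmitted fraction = 0.3105.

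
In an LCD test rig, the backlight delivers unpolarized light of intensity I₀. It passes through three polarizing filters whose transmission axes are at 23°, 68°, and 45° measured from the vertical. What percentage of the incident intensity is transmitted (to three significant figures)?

Unpolarized light through the first polarizer → I₁ = ½ I₀, now polarized at 23°.
I₂ = I₁ cos²(68° − 23°) = 0.5 I₀ · cos²(45°) = 0.25 I₀.
I₃ = I₂ cos²(45° − 68°) = 0.25 I₀ · cos²(23°) = 0.2118 I₀.
That is 21.18% of the incident intensity.

≈ 21.2%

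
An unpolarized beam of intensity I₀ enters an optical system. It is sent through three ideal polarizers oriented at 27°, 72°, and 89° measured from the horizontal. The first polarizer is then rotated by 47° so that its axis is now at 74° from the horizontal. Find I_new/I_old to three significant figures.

Before rotation:
Unpolarized light through the first polarizer → I₁ = ½ I₀, now polarized at 27°.
I₂ = I₁ cos²(72° − 27°) = 0.5 I₀ · cos²(45°) = 0.25 I₀.
I₃ = I₂ cos²(89° − 72°) = 0.25 I₀ · cos²(17°) = 0.2286 I₀.
After rotation:
Unpolarized light through the first polarizer → I₁ = ½ I₀, now polarized at 74°.
I₂ = I₁ cos²(72° − 74°) = 0.5 I₀ · cos²(2°) = 0.4994 I₀.
I₃ = I₂ cos²(89° − 72°) = 0.4994 I₀ · cos²(17°) = 0.4567 I₀.
Ratio = 0.4567 / 0.2286 = 1.998.

I_new/I_old ≈ 2.00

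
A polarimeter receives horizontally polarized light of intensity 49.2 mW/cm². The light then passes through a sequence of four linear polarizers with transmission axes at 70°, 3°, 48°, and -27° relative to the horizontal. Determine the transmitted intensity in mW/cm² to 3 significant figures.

I₁ = 49.2 mW/cm² · cos²(70°) = 5.755 mW/cm².
I₂ = I₁ · cos²(67°) = 5.755 · 0.1527 = 0.8787 mW/cm².
I₃ = I₂ · cos²(45°) = 0.8787 · 0.5 = 0.4393 mW/cm².
I₄ = I₃ · cos²(75°) = 0.4393 · 0.06699 = 0.02943 mW/cm².

I ≈ 0.0294 mW/cm²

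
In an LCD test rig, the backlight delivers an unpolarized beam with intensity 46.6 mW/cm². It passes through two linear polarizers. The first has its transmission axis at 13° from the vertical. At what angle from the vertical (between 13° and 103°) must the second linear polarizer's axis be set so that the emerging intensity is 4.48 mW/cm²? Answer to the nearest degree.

Unpolarized light through the first polarizer → I₁ = ½ I₀, now polarized at 13°.
Target fraction: 4.48 / 46.6 mW/cm² = 0.09614 of I₀.
Need I₂/I₀ = 0.09614, so cos²(θ − 13°) = 0.09614 / 0.5 = 0.1923.
θ − 13° = arccos(√0.1923) = 64.0°, giving θ ≈ 13 + 64.0 = 77.0°.

θ ≈ 77°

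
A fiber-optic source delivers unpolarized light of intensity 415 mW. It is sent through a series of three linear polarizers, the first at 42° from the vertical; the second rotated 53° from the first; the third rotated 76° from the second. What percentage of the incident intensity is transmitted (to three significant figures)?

Unpolarized light through the first polarizer → I₁ = 415 mW/2 = 207.5 mW, polarized at 42°.
I₂ = I₁ · cos²(53°) = 207.5 · 0.3622 = 75.15 mW.
I₃ = I₂ · cos²(76°) = 75.15 · 0.05853 = 4.398 mW.
That is 1.06% of the incident intensity.

≈ 1.06%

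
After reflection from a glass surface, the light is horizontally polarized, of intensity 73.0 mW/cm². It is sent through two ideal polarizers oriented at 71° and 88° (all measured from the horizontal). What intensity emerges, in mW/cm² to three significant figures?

By Malus's law, I₁ = 73.0 mW/cm² · cos²(71°) = 7.738 mW/cm².
I₂ = I₁ · cos²(17°) = 7.738 · 0.9145 = 7.076 mW/cm².

I ≈ 7.08 mW/cm²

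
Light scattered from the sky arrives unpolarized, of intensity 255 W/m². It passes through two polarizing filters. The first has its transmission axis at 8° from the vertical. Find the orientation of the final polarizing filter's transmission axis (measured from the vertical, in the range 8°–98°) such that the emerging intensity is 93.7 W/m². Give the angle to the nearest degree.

θ ≈ 39°

Unpolarized light through the first polarizer → I₁ = ½ I₀, now polarized at 8°.
Target fraction: 93.7 / 255 W/m² = 0.3675 of I₀.
Need I₂/I₀ = 0.3675, so cos²(θ − 8°) = 0.3675 / 0.5 = 0.7349.
θ − 8° = arccos(√0.7349) = 31.0°, giving θ ≈ 8 + 31.0 = 39.0°.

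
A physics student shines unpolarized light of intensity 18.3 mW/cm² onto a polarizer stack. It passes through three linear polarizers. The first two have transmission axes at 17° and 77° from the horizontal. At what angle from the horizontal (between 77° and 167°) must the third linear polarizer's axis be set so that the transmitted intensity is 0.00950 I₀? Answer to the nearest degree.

θ ≈ 151°

Unpolarized light through the first polarizer → I₁ = ½ I₀, now polarized at 17°.
I₂ = I₁ cos²(77° − 17°) = 0.5 I₀ · cos²(60°) = 0.125 I₀.
Need I₃/I₀ = 0.0095, so cos²(θ − 77°) = 0.0095 / 0.125 = 0.076.
θ − 77° = arccos(√0.076) = 74.0°, giving θ ≈ 77 + 74.0 = 151.0°.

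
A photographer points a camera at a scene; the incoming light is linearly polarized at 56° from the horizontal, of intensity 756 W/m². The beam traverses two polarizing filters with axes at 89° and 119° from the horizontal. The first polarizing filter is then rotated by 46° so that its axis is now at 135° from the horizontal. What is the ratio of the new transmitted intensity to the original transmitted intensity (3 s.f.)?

I_new/I_old ≈ 0.0638

Before rotation:
By Malus's law, I₁ = I₀ cos²(89° − 56°) = I₀ cos²(33°) = 0.7034 I₀.
I₂ = I₁ cos²(119° − 89°) = 0.7034 I₀ · cos²(30°) = 0.5275 I₀.
After rotation:
I₁ = I₀ cos²(135° − 56°) = I₀ cos²(79°) = 0.03641 I₀.
I₂ = I₁ cos²(119° − 135°) = 0.03641 I₀ · cos²(16°) = 0.03364 I₀.
Ratio = 0.03364 / 0.5275 = 0.06377.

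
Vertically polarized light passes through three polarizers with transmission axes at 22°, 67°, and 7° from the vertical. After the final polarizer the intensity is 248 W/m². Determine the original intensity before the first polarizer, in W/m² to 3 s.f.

I₁ = I₀ cos²(22° − 0°) = I₀ cos²(22°) = 0.8597 I₀.
I₂ = I₁ cos²(67° − 22°) = 0.8597 I₀ · cos²(45°) = 0.4298 I₀.
I₃ = I₂ cos²(7° − 67°) = 0.4298 I₀ · cos²(60°) = 0.1075 I₀.
So 248 W/m² = 0.1075 I₀, giving I₀ = 248/0.1075 = 2308 W/m².

I₀ ≈ 2310 W/m²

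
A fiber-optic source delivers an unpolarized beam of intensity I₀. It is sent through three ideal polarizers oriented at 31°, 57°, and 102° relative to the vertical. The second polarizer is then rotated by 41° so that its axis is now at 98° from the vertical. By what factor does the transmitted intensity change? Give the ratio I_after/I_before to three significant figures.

I_new/I_old ≈ 0.376

Before rotation:
Unpolarized light through the first polarizer → I₁ = ½ I₀, now polarized at 31°.
I₂ = I₁ cos²(57° − 31°) = 0.5 I₀ · cos²(26°) = 0.4039 I₀.
I₃ = I₂ cos²(102° − 57°) = 0.4039 I₀ · cos²(45°) = 0.202 I₀.
After rotation:
Unpolarized light through the first polarizer → I₁ = ½ I₀, now polarized at 31°.
I₂ = I₁ cos²(98° − 31°) = 0.5 I₀ · cos²(67°) = 0.07634 I₀.
I₃ = I₂ cos²(102° − 98°) = 0.07634 I₀ · cos²(4°) = 0.07596 I₀.
Ratio = 0.07596 / 0.202 = 0.3761.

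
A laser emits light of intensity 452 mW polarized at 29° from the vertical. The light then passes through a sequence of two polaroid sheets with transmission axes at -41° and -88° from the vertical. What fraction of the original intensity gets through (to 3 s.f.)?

I/I₀ ≈ 0.0544

By Malus's law, I₁ = 452 mW · cos²(70°) = 52.87 mW.
I₂ = I₁ · cos²(47°) = 52.87 · 0.4651 = 24.59 mW.
Transmitted fraction = 0.05441.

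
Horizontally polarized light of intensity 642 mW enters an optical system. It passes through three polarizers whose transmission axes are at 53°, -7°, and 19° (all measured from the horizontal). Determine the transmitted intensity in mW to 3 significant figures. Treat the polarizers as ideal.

I₁ = 642 mW · cos²(53°) = 232.5 mW.
I₂ = I₁ · cos²(60°) = 232.5 · 0.25 = 58.13 mW.
I₃ = I₂ · cos²(26°) = 58.13 · 0.8078 = 46.96 mW.

I ≈ 47.0 mW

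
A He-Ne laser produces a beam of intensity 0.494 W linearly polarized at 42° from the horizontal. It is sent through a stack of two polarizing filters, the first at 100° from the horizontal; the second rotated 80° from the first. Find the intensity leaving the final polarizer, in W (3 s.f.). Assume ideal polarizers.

I ≈ 0.00418 W

I₁ = 0.494 W · cos²(58°) = 0.1387 W.
I₂ = I₁ · cos²(80°) = 0.1387 · 0.03015 = 0.004183 W.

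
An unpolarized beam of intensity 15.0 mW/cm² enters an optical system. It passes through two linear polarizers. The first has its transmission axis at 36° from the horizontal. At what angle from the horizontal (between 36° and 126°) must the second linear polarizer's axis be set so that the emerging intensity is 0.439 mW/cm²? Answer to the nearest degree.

θ ≈ 112°

Unpolarized light through the first polarizer → I₁ = ½ I₀, now polarized at 36°.
Target fraction: 0.439 / 15.0 mW/cm² = 0.02927 of I₀.
Need I₂/I₀ = 0.02927, so cos²(θ − 36°) = 0.02927 / 0.5 = 0.05853.
θ − 36° = arccos(√0.05853) = 76.0°, giving θ ≈ 36 + 76.0 = 112.0°.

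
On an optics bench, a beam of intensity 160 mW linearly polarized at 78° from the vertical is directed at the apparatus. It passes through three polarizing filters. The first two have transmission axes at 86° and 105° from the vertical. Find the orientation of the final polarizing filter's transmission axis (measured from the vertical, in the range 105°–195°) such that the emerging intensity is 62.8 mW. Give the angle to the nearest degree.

I₁ = I₀ cos²(86° − 78°) = I₀ cos²(8°) = 0.9806 I₀.
I₂ = I₁ cos²(105° − 86°) = 0.9806 I₀ · cos²(19°) = 0.8767 I₀.
Target fraction: 62.8 / 160 mW = 0.3925 of I₀.
Need I₃/I₀ = 0.3925, so cos²(θ − 105°) = 0.3925 / 0.8767 = 0.4477.
θ − 105° = arccos(√0.4477) = 48.0°, giving θ ≈ 105 + 48.0 = 153.0°.

θ ≈ 153°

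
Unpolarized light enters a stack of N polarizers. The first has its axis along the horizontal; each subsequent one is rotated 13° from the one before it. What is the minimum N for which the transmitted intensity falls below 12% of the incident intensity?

First polarizer halves the unpolarized light: factor 1/2.
Each further stage multiplies by cos²(13°) = 0.9494.
After N polarizers: T = 0.5·0.9494^(N−1). Require T < 0.12 ⇒ N−1 > ln(0.12/0.5)/ln(0.9494) = 27.48, so N−1 ≥ 28 and N = 29.
Check: N=29 gives T = 0.1168 < 0.12; N=28 gives T = 0.123.

N = 29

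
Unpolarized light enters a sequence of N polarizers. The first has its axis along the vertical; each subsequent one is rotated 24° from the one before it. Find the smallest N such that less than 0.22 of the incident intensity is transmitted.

N = 6

First polarizer halves the unpolarized light: factor 1/2.
Each further stage multiplies by cos²(24°) = 0.8346.
After N polarizers: T = 0.5·0.8346^(N−1). Require T < 0.22 ⇒ N−1 > ln(0.22/0.5)/ln(0.8346) = 4.54, so N−1 ≥ 5 and N = 6.
Check: N=6 gives T = 0.2024 < 0.22; N=5 gives T = 0.2426.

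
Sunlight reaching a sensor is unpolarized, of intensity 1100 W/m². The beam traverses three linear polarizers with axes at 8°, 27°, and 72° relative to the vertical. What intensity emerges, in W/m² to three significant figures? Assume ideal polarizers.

I ≈ 246 W/m²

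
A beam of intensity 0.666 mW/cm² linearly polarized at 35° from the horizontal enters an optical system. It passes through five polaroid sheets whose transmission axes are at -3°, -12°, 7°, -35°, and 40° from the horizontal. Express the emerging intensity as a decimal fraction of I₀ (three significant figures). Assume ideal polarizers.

By Malus's law, I₁ = 0.666 mW/cm² · cos²(38°) = 0.4136 mW/cm².
I₂ = I₁ · cos²(9°) = 0.4136 · 0.9755 = 0.4034 mW/cm².
I₃ = I₂ · cos²(19°) = 0.4034 · 0.894 = 0.3607 mW/cm².
I₄ = I₃ · cos²(42°) = 0.3607 · 0.5523 = 0.1992 mW/cm².
I₅ = I₄ · cos²(75°) = 0.1992 · 0.06699 = 0.01334 mW/cm².
Transmitted fraction = 0.02003.

I/I₀ ≈ 0.0200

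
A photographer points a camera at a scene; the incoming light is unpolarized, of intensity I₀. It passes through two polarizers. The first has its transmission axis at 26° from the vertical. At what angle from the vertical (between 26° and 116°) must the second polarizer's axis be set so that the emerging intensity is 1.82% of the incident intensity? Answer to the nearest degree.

Unpolarized light through the first polarizer → I₁ = ½ I₀, now polarized at 26°.
Need I₂/I₀ = 0.0182, so cos²(θ − 26°) = 0.0182 / 0.5 = 0.0364.
θ − 26° = arccos(√0.0364) = 79.0°, giving θ ≈ 26 + 79.0 = 105.0°.

θ ≈ 105°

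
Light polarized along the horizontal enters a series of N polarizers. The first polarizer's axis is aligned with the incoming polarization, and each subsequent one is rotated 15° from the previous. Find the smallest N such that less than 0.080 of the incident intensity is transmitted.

N = 38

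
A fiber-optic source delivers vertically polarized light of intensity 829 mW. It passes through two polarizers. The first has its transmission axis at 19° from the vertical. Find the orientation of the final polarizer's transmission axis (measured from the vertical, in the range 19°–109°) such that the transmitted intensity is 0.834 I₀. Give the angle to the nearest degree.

θ ≈ 34°

I₁ = I₀ cos²(19° − 0°) = I₀ cos²(19°) = 0.894 I₀.
Need I₂/I₀ = 0.834, so cos²(θ − 19°) = 0.834 / 0.894 = 0.9329.
θ − 19° = arccos(√0.9329) = 15.0°, giving θ ≈ 19 + 15.0 = 34.0°.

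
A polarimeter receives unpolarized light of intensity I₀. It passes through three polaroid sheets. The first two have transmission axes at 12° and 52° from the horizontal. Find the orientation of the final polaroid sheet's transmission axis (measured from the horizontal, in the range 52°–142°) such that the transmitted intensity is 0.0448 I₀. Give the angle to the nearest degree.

θ ≈ 119°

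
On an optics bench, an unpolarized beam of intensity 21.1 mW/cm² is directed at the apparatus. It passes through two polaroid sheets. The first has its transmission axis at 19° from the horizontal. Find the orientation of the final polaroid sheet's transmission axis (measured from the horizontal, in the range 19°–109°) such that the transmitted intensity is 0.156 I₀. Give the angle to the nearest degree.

Unpolarized light through the first polarizer → I₁ = ½ I₀, now polarized at 19°.
Need I₂/I₀ = 0.156, so cos²(θ − 19°) = 0.156 / 0.5 = 0.312.
θ − 19° = arccos(√0.312) = 56.0°, giving θ ≈ 19 + 56.0 = 75.0°.

θ ≈ 75°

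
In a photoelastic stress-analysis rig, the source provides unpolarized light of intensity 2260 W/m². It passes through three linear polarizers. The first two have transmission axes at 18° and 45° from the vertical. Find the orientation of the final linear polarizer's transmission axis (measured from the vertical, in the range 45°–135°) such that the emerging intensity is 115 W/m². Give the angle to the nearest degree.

Unpolarized light through the first polarizer → I₁ = ½ I₀, now polarized at 18°.
I₂ = I₁ cos²(45° − 18°) = 0.5 I₀ · cos²(27°) = 0.3969 I₀.
Target fraction: 115 / 2260 W/m² = 0.05088 of I₀.
Need I₃/I₀ = 0.05088, so cos²(θ − 45°) = 0.05088 / 0.3969 = 0.1282.
θ − 45° = arccos(√0.1282) = 69.0°, giving θ ≈ 45 + 69.0 = 114.0°.

θ ≈ 114°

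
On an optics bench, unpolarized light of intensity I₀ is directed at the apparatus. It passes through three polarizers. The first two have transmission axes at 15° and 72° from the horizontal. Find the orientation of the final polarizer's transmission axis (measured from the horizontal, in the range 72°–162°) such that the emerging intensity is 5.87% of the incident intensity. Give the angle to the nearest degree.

θ ≈ 123°

Unpolarized light through the first polarizer → I₁ = ½ I₀, now polarized at 15°.
I₂ = I₁ cos²(72° − 15°) = 0.5 I₀ · cos²(57°) = 0.1483 I₀.
Need I₃/I₀ = 0.0587, so cos²(θ − 72°) = 0.0587 / 0.1483 = 0.3958.
θ − 72° = arccos(√0.3958) = 51.0°, giving θ ≈ 72 + 51.0 = 123.0°.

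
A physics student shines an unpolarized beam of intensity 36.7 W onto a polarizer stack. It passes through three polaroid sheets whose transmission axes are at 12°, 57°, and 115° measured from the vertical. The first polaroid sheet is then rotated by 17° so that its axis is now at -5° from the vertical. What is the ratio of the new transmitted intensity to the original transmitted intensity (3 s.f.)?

I_new/I_old ≈ 0.441

Before rotation:
Unpolarized light through the first polarizer → I₁ = ½ I₀, now polarized at 12°.
I₂ = I₁ cos²(57° − 12°) = 0.5 I₀ · cos²(45°) = 0.25 I₀.
I₃ = I₂ cos²(115° − 57°) = 0.25 I₀ · cos²(58°) = 0.0702 I₀.
After rotation:
Unpolarized light through the first polarizer → I₁ = ½ I₀, now polarized at -5°.
I₂ = I₁ cos²(57° + 5°) = 0.5 I₀ · cos²(62°) = 0.1102 I₀.
I₃ = I₂ cos²(115° − 57°) = 0.1102 I₀ · cos²(58°) = 0.03095 I₀.
Ratio = 0.03095 / 0.0702 = 0.4408.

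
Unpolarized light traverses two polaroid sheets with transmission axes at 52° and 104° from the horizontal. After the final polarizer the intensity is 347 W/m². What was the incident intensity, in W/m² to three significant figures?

Unpolarized light through the first polarizer → I₁ = ½ I₀, now polarized at 52°.
I₂ = I₁ cos²(104° − 52°) = 0.5 I₀ · cos²(52°) = 0.1895 I₀.
So 347 W/m² = 0.1895 I₀, giving I₀ = 347/0.1895 = 1831 W/m².

I₀ ≈ 1830 W/m²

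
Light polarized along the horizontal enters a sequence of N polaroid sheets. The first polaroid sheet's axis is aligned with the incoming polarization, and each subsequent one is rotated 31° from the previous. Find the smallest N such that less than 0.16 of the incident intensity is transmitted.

First polarizer is aligned with the polarization: full transmission.
Each further stage multiplies by cos²(31°) = 0.7347.
After N polarizers: T = 0.7347^(N−1). Require T < 0.16 ⇒ N−1 > ln(0.16)/ln(0.7347) = 5.95, so N−1 ≥ 6 and N = 7.
Check: N=7 gives T = 0.1573 < 0.16; N=6 gives T = 0.2141.

N = 7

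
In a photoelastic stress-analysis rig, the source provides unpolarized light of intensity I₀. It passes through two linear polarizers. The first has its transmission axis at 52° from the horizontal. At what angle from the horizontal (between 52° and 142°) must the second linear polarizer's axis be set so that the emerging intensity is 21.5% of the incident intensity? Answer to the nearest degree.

θ ≈ 101°

Unpolarized light through the first polarizer → I₁ = ½ I₀, now polarized at 52°.
Need I₂/I₀ = 0.215, so cos²(θ − 52°) = 0.215 / 0.5 = 0.43.
θ − 52° = arccos(√0.43) = 49.0°, giving θ ≈ 52 + 49.0 = 101.0°.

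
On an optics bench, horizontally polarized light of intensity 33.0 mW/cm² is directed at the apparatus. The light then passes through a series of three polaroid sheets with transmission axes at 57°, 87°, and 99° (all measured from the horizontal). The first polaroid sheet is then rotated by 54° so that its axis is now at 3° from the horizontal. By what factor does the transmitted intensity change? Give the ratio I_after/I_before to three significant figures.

I_new/I_old ≈ 0.0490

Before rotation:
I₁ = I₀ cos²(57° − 0°) = I₀ cos²(57°) = 0.2966 I₀.
I₂ = I₁ cos²(87° − 57°) = 0.2966 I₀ · cos²(30°) = 0.2225 I₀.
I₃ = I₂ cos²(99° − 87°) = 0.2225 I₀ · cos²(12°) = 0.2129 I₀.
After rotation:
I₁ = I₀ cos²(3° − 0°) = I₀ cos²(3°) = 0.9973 I₀.
I₂ = I₁ cos²(87° − 3°) = 0.9973 I₀ · cos²(84°) = 0.0109 I₀.
I₃ = I₂ cos²(99° − 87°) = 0.0109 I₀ · cos²(12°) = 0.01043 I₀.
Ratio = 0.01043 / 0.2129 = 0.04898.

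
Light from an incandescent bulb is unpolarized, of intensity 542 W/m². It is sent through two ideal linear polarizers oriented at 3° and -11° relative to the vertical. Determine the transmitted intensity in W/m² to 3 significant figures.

I ≈ 255 W/m²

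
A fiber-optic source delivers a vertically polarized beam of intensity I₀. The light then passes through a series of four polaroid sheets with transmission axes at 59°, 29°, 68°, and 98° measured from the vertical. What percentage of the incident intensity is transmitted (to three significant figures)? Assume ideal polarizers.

≈ 9.01%

I₁ = I₀ cos²(59° − 0°) = I₀ cos²(59°) = 0.2653 I₀.
I₂ = I₁ cos²(29° − 59°) = 0.2653 I₀ · cos²(30°) = 0.1989 I₀.
I₃ = I₂ cos²(68° − 29°) = 0.1989 I₀ · cos²(39°) = 0.1202 I₀.
I₄ = I₃ cos²(98° − 68°) = 0.1202 I₀ · cos²(30°) = 0.09012 I₀.
That is 9.012% of the incident intensity.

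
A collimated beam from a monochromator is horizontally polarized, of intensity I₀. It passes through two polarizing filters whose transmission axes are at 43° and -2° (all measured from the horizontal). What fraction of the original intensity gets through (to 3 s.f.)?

I₁ = I₀ cos²(43° − 0°) = I₀ cos²(43°) = 0.5349 I₀.
I₂ = I₁ cos²(-2° − 43°) = 0.5349 I₀ · cos²(45°) = 0.2674 I₀.
Transmitted fraction = 0.2674.

≈ 0.267 I₀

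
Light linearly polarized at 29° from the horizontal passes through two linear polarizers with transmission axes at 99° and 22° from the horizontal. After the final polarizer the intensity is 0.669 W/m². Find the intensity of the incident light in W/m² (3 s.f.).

I₁ = I₀ cos²(99° − 29°) = I₀ cos²(70°) = 0.117 I₀.
I₂ = I₁ cos²(22° − 99°) = 0.117 I₀ · cos²(77°) = 0.005919 I₀.
So 0.669 W/m² = 0.005919 I₀, giving I₀ = 0.669/0.005919 = 113 W/m².

I₀ ≈ 113 W/m²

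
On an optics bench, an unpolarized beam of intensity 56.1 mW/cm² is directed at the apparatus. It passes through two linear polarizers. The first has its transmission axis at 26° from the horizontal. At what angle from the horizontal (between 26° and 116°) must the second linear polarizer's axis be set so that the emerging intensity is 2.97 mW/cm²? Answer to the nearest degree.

Unpolarized light through the first polarizer → I₁ = ½ I₀, now polarized at 26°.
Target fraction: 2.97 / 56.1 mW/cm² = 0.05294 of I₀.
Need I₂/I₀ = 0.05294, so cos²(θ − 26°) = 0.05294 / 0.5 = 0.1059.
θ − 26° = arccos(√0.1059) = 71.0°, giving θ ≈ 26 + 71.0 = 97.0°.

θ ≈ 97°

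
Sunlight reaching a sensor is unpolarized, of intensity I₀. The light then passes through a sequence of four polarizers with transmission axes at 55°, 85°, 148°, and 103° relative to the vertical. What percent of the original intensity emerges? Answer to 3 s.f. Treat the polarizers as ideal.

Unpolarized light through the first polarizer → I₁ = ½ I₀, now polarized at 55°.
I₂ = I₁ cos²(85° − 55°) = 0.5 I₀ · cos²(30°) = 0.375 I₀.
I₃ = I₂ cos²(148° − 85°) = 0.375 I₀ · cos²(63°) = 0.07729 I₀.
I₄ = I₃ cos²(103° − 148°) = 0.07729 I₀ · cos²(45°) = 0.03865 I₀.
That is 3.865% of the incident intensity.

≈ 3.86%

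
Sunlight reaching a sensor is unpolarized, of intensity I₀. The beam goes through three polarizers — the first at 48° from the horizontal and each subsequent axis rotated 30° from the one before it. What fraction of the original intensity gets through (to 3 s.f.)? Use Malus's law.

Unpolarized light through the first polarizer → I₁ = ½ I₀, now polarized at 48°.
I₂ = I₁ cos²(30°) = 0.5 · 0.75 I₀ = 0.375 I₀.
I₃ = I₂ cos²(30°) = 0.375 · 0.75 I₀ = 0.2813 I₀.
Transmitted fraction = 0.2813.

≈ 0.281 I₀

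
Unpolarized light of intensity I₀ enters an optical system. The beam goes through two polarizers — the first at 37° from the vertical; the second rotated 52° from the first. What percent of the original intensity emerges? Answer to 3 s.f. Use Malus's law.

≈ 19.0%

Unpolarized light through the first polarizer → I₁ = ½ I₀, now polarized at 37°.
I₂ = I₁ cos²(52°) = 0.5 · 0.379 I₀ = 0.1895 I₀.
That is 18.95% of the incident intensity.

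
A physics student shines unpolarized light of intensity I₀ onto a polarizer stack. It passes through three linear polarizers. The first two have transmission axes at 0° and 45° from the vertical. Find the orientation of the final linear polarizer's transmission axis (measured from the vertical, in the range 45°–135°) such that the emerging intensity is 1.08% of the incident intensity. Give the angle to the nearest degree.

θ ≈ 123°

Unpolarized light through the first polarizer → I₁ = ½ I₀, now polarized at 0°.
I₂ = I₁ cos²(45° − 0°) = 0.5 I₀ · cos²(45°) = 0.25 I₀.
Need I₃/I₀ = 0.0108, so cos²(θ − 45°) = 0.0108 / 0.25 = 0.0432.
θ − 45° = arccos(√0.0432) = 78.0°, giving θ ≈ 45 + 78.0 = 123.0°.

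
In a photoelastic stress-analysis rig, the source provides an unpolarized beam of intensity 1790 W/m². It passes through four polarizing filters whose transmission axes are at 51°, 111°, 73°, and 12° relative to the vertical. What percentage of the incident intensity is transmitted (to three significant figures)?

≈ 1.82%

Unpolarized light through the first polarizer → I₁ = 1790 W/m²/2 = 895 W/m², polarized at 51°.
I₂ = I₁ · cos²(60°) = 895 · 0.25 = 223.8 W/m².
I₃ = I₂ · cos²(38°) = 223.8 · 0.621 = 138.9 W/m².
I₄ = I₃ · cos²(61°) = 138.9 · 0.235 = 32.66 W/m².
That is 1.824% of the incident intensity.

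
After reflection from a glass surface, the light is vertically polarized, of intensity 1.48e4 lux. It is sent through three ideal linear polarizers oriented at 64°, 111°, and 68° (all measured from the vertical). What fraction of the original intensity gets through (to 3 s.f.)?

I/I₀ ≈ 0.0478

I₁ = 1.48e4 lux · cos²(64°) = 2844 lux.
I₂ = I₁ · cos²(47°) = 2844 · 0.4651 = 1323 lux.
I₃ = I₂ · cos²(43°) = 1323 · 0.5349 = 707.6 lux.
Transmitted fraction = 0.04781.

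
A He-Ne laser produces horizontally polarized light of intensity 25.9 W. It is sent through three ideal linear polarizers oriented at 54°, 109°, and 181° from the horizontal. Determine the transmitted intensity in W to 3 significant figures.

I₁ = 25.9 W · cos²(54°) = 8.948 W.
I₂ = I₁ · cos²(55°) = 8.948 · 0.329 = 2.944 W.
I₃ = I₂ · cos²(72°) = 2.944 · 0.09549 = 0.2811 W.

I ≈ 0.281 W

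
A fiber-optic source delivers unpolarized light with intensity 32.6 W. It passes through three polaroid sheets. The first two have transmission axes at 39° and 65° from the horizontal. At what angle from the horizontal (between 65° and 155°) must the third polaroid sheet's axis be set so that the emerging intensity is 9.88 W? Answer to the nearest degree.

Unpolarized light through the first polarizer → I₁ = ½ I₀, now polarized at 39°.
I₂ = I₁ cos²(65° − 39°) = 0.5 I₀ · cos²(26°) = 0.4039 I₀.
Target fraction: 9.88 / 32.6 W = 0.3031 of I₀.
Need I₃/I₀ = 0.3031, so cos²(θ − 65°) = 0.3031 / 0.4039 = 0.7503.
θ − 65° = arccos(√0.7503) = 30.0°, giving θ ≈ 65 + 30.0 = 95.0°.

θ ≈ 95°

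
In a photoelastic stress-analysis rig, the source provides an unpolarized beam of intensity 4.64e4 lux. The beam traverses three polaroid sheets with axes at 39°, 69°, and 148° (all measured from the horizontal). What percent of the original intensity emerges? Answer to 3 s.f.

≈ 1.37%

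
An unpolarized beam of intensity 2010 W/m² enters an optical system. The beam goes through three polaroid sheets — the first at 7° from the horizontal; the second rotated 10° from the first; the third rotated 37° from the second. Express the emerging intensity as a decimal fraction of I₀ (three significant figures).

Unpolarized light through the first polarizer → I₁ = 2010 W/m²/2 = 1005 W/m², polarized at 7°.
I₂ = I₁ · cos²(10°) = 1005 · 0.9698 = 974.7 W/m².
I₃ = I₂ · cos²(37°) = 974.7 · 0.6378 = 621.7 W/m².
Transmitted fraction = 0.3093.

I/I₀ ≈ 0.309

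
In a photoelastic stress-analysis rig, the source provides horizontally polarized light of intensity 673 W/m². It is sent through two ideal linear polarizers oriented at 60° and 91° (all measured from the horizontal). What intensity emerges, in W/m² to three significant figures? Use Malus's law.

I ≈ 124 W/m²

By Malus's law, I₁ = 673 W/m² · cos²(60°) = 168.3 W/m².
I₂ = I₁ · cos²(31°) = 168.3 · 0.7347 = 123.6 W/m².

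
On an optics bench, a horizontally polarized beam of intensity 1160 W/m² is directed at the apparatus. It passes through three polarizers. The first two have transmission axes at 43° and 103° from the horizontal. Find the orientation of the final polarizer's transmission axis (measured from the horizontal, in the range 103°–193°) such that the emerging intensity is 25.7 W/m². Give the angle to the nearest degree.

I₁ = I₀ cos²(43° − 0°) = I₀ cos²(43°) = 0.5349 I₀.
I₂ = I₁ cos²(103° − 43°) = 0.5349 I₀ · cos²(60°) = 0.1337 I₀.
Target fraction: 25.7 / 1160 W/m² = 0.02216 of I₀.
Need I₃/I₀ = 0.02216, so cos²(θ − 103°) = 0.02216 / 0.1337 = 0.1657.
θ − 103° = arccos(√0.1657) = 66.0°, giving θ ≈ 103 + 66.0 = 169.0°.

θ ≈ 169°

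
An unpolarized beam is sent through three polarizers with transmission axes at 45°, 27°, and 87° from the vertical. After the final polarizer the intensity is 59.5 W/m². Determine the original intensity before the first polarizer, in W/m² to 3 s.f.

Unpolarized light through the first polarizer → I₁ = ½ I₀, now polarized at 45°.
I₂ = I₁ cos²(27° − 45°) = 0.5 I₀ · cos²(18°) = 0.4523 I₀.
I₃ = I₂ cos²(87° − 27°) = 0.4523 I₀ · cos²(60°) = 0.1131 I₀.
So 59.5 W/m² = 0.1131 I₀, giving I₀ = 59.5/0.1131 = 526.3 W/m².

I₀ ≈ 526 W/m²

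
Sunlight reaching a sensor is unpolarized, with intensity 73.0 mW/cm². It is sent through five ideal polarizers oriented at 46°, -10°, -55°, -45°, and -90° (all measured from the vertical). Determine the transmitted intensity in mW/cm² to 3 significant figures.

Unpolarized light through the first polarizer → I₁ = 73.0 mW/cm²/2 = 36.5 mW/cm², polarized at 46°.
I₂ = I₁ · cos²(56°) = 36.5 · 0.3127 = 11.41 mW/cm².
I₃ = I₂ · cos²(45°) = 11.41 · 0.5 = 5.707 mW/cm².
I₄ = I₃ · cos²(10°) = 5.707 · 0.9698 = 5.535 mW/cm².
I₅ = I₄ · cos²(45°) = 5.535 · 0.5 = 2.767 mW/cm².

I ≈ 2.77 mW/cm²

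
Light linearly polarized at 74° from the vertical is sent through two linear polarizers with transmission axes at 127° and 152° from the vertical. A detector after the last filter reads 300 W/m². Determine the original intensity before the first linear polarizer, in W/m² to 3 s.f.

I₁ = I₀ cos²(127° − 74°) = I₀ cos²(53°) = 0.3622 I₀.
I₂ = I₁ cos²(152° − 127°) = 0.3622 I₀ · cos²(25°) = 0.2975 I₀.
So 300 W/m² = 0.2975 I₀, giving I₀ = 300/0.2975 = 1008 W/m².

I₀ ≈ 1010 W/m²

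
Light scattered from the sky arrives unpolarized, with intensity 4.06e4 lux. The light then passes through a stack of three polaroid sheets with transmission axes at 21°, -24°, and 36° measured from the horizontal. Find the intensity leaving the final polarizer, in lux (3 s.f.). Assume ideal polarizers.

I ≈ 2540 lux

Unpolarized light through the first polarizer → I₁ = 4.06e4 lux/2 = 2.03e+04 lux, polarized at 21°.
I₂ = I₁ · cos²(45°) = 2.03e+04 · 0.5 = 1.015e+04 lux.
I₃ = I₂ · cos²(60°) = 1.015e+04 · 0.25 = 2538 lux.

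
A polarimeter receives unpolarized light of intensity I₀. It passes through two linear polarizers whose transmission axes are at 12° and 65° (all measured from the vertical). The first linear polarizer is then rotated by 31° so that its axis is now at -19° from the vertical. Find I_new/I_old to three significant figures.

I_new/I_old ≈ 0.0302

Before rotation:
Unpolarized light through the first polarizer → I₁ = ½ I₀, now polarized at 12°.
I₂ = I₁ cos²(65° − 12°) = 0.5 I₀ · cos²(53°) = 0.1811 I₀.
After rotation:
Unpolarized light through the first polarizer → I₁ = ½ I₀, now polarized at -19°.
I₂ = I₁ cos²(65° + 19°) = 0.5 I₀ · cos²(84°) = 0.005463 I₀.
Ratio = 0.005463 / 0.1811 = 0.03017.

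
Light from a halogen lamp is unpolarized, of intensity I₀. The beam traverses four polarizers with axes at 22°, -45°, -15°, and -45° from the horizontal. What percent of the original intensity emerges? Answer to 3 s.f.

≈ 4.29%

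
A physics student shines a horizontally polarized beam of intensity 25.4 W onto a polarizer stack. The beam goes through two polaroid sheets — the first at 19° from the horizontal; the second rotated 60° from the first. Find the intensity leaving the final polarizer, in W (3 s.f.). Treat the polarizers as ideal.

I₁ = 25.4 W · cos²(19°) = 22.71 W.
I₂ = I₁ · cos²(60°) = 22.71 · 0.25 = 5.677 W.

I ≈ 5.68 W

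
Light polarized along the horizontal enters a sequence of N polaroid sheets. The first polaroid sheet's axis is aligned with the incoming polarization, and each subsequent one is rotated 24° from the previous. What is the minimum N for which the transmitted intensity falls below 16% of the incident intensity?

First polarizer is aligned with the polarization: full transmission.
Each further stage multiplies by cos²(24°) = 0.8346.
After N polarizers: T = 0.8346^(N−1). Require T < 0.16 ⇒ N−1 > ln(0.16)/ln(0.8346) = 10.13, so N−1 ≥ 11 and N = 12.
Check: N=12 gives T = 0.1368 < 0.16; N=11 gives T = 0.1639.

N = 12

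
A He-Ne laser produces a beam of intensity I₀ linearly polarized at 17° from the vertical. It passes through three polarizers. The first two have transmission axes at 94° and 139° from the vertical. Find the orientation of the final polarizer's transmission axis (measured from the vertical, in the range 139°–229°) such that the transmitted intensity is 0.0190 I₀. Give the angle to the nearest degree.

θ ≈ 169°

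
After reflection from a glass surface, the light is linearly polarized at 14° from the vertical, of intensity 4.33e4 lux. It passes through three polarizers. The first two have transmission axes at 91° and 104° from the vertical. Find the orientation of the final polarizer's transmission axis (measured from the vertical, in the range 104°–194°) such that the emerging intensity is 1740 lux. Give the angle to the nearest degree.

θ ≈ 128°

By Malus's law, I₁ = I₀ cos²(91° − 14°) = I₀ cos²(77°) = 0.0506 I₀.
I₂ = I₁ cos²(104° − 91°) = 0.0506 I₀ · cos²(13°) = 0.04804 I₀.
Target fraction: 1740 / 4.33e4 lux = 0.04018 of I₀.
Need I₃/I₀ = 0.04018, so cos²(θ − 104°) = 0.04018 / 0.04804 = 0.8364.
θ − 104° = arccos(√0.8364) = 23.9°, giving θ ≈ 104 + 23.9 = 127.9°.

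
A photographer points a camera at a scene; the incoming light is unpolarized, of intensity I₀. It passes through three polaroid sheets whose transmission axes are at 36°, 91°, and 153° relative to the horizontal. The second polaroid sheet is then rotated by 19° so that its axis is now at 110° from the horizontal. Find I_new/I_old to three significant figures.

I_new/I_old ≈ 0.560

Before rotation:
Unpolarized light through the first polarizer → I₁ = ½ I₀, now polarized at 36°.
I₂ = I₁ cos²(91° − 36°) = 0.5 I₀ · cos²(55°) = 0.1645 I₀.
I₃ = I₂ cos²(153° − 91°) = 0.1645 I₀ · cos²(62°) = 0.03626 I₀.
After rotation:
Unpolarized light through the first polarizer → I₁ = ½ I₀, now polarized at 36°.
I₂ = I₁ cos²(110° − 36°) = 0.5 I₀ · cos²(74°) = 0.03799 I₀.
I₃ = I₂ cos²(153° − 110°) = 0.03799 I₀ · cos²(43°) = 0.02032 I₀.
Ratio = 0.02032 / 0.03626 = 0.5604.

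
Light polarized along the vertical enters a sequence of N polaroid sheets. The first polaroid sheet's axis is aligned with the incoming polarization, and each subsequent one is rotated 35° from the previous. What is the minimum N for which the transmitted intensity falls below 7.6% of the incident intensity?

First polarizer is aligned with the polarization: full transmission.
Each further stage multiplies by cos²(35°) = 0.671.
After N polarizers: T = 0.671^(N−1). Require T < 0.076 ⇒ N−1 > ln(0.076)/ln(0.671) = 6.46, so N−1 ≥ 7 and N = 8.
Check: N=8 gives T = 0.06125 < 0.076; N=7 gives T = 0.09128.

N = 8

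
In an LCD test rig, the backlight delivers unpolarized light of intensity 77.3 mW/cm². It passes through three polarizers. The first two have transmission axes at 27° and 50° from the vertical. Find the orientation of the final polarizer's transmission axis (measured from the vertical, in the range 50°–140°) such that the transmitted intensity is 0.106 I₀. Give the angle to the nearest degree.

θ ≈ 110°

Unpolarized light through the first polarizer → I₁ = ½ I₀, now polarized at 27°.
I₂ = I₁ cos²(50° − 27°) = 0.5 I₀ · cos²(23°) = 0.4237 I₀.
Need I₃/I₀ = 0.106, so cos²(θ − 50°) = 0.106 / 0.4237 = 0.2502.
θ − 50° = arccos(√0.2502) = 60.0°, giving θ ≈ 50 + 60.0 = 110.0°.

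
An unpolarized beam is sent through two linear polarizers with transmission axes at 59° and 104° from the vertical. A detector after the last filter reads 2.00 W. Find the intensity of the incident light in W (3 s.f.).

Unpolarized light through the first polarizer → I₁ = ½ I₀, now polarized at 59°.
I₂ = I₁ cos²(104° − 59°) = 0.5 I₀ · cos²(45°) = 0.25 I₀.
So 2.00 W = 0.25 I₀, giving I₀ = 2.00/0.25 = 8 W.

I₀ ≈ 8.00 W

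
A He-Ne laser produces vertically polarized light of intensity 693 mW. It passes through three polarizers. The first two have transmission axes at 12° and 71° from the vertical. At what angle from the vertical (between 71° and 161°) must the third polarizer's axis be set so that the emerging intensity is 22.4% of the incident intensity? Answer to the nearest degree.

θ ≈ 91°

I₁ = I₀ cos²(12° − 0°) = I₀ cos²(12°) = 0.9568 I₀.
I₂ = I₁ cos²(71° − 12°) = 0.9568 I₀ · cos²(59°) = 0.2538 I₀.
Need I₃/I₀ = 0.224, so cos²(θ − 71°) = 0.224 / 0.2538 = 0.8826.
θ − 71° = arccos(√0.8826) = 20.0°, giving θ ≈ 71 + 20.0 = 91.0°.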